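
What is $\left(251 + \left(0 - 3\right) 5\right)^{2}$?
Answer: $55696$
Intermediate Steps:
$\left(251 + \left(0 - 3\right) 5\right)^{2} = \left(251 - 15\right)^{2} = 236^{2} = 55696$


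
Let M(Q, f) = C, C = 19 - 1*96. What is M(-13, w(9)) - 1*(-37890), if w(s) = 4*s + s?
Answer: 37813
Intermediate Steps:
C = -77 (C = 19 - 96 = -77)
w(s) = 5*s
M(Q, f) = -77
M(-13, w(9)) - 1*(-37890) = -77 - 1*(-37890) = -77 + 37890 = 37813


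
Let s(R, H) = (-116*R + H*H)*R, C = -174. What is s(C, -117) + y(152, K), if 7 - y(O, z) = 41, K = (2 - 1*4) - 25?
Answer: -5893936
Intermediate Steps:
s(R, H) = R*(H² - 116*R) (s(R, H) = (-116*R + H²)*R = (H² - 116*R)*R = R*(H² - 116*R))
K = -27 (K = (2 - 4) - 25 = -2 - 25 = -27)
y(O, z) = -34 (y(O, z) = 7 - 1*41 = 7 - 41 = -34)
s(C, -117) + y(152, K) = -174*((-117)² - 116*(-174)) - 34 = -174*(13689 + 20184) - 34 = -174*33873 - 34 = -5893902 - 34 = -5893936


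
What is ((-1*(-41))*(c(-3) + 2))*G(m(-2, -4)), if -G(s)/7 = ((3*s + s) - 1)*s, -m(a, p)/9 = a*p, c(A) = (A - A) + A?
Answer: 5971896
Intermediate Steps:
c(A) = A (c(A) = 0 + A = A)
m(a, p) = -9*a*p
G(s) = -7*s*(-1 + 4*s) (G(s) = -7*((3*s + s) - 1)*s = -7*(4*s - 1)*s = -7*(-1 + 4*s)*s = -7*s*(-1 + 4*s))
((-1*(-41))*(c(-3) + 2))*G(m(-2, -4)) = ((-1*(-41))*(-3 + 2))*(7*(-9*(-2)*(-4))*(1 - (-36)*(-2)*(-4))) = (41*(-1))*(7*(-72)*(1 - 4*(-72))) = -287*(-72)*(1 + 288) = -287*(-72)*289 = -41*(-145656) = 5971896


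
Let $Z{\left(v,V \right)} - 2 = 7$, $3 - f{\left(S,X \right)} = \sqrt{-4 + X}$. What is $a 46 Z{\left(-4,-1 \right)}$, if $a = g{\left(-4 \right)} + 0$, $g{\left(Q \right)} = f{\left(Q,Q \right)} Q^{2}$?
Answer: $19872 - 13248 i \sqrt{2} \approx 19872.0 - 18736.0 i$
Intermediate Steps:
$f{\left(S,X \right)} = 3 - \sqrt{-4 + X}$
$Z{\left(v,V \right)} = 9$ ($Z{\left(v,V \right)} = 2 + 7 = 9$)
$g{\left(Q \right)} = Q^{2} \left(3 - \sqrt{-4 + Q}\right)$ ($g{\left(Q \right)} = \left(3 - \sqrt{-4 + Q}\right) Q^{2} = Q^{2} \left(3 - \sqrt{-4 + Q}\right)$)
$a = 48 - 32 i \sqrt{2}$ ($a = \left(-4\right)^{2} \left(3 - \sqrt{-4 - 4}\right) + 0 = 16 \left(3 - \sqrt{-8}\right) + 0 = 16 \left(3 - 2 i \sqrt{2}\right) + 0 = \left(48 - 32 i \sqrt{2}\right) + 0 = 48 - 32 i \sqrt{2} \approx 48.0 - 45.255 i$)
$a 46 Z{\left(-4,-1 \right)} = \left(48 - 32 i \sqrt{2}\right) 46 \cdot 9 = \left(2208 - 1472 i \sqrt{2}\right) 9 = 19872 - 13248 i \sqrt{2}$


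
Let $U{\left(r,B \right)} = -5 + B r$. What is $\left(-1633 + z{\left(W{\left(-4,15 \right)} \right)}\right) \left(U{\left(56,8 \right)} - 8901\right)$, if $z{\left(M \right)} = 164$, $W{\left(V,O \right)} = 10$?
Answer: $12424802$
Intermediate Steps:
$\left(-1633 + z{\left(W{\left(-4,15 \right)} \right)}\right) \left(U{\left(56,8 \right)} - 8901\right) = \left(-1633 + 164\right) \left(\left(-5 + 8 \cdot 56\right) - 8901\right) = - 1469 \left(\left(-5 + 448\right) - 8901\right) = - 1469 \left(443 - 8901\right) = \left(-1469\right) \left(-8458\right) = 12424802$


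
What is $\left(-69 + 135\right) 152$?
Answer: $10032$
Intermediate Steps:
$\left(-69 + 135\right) 152 = 66 \cdot 152 = 10032$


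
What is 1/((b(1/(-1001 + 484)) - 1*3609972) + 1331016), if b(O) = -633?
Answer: -1/2279589 ≈ -4.3868e-7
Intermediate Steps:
1/((b(1/(-1001 + 484)) - 1*3609972) + 1331016) = 1/((-633 - 1*3609972) + 1331016) = 1/((-633 - 3609972) + 1331016) = 1/(-3610605 + 1331016) = 1/(-2279589) = -1/2279589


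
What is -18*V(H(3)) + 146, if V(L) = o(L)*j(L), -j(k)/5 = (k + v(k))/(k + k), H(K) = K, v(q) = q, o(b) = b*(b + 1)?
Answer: 1226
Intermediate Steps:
o(b) = b*(1 + b)
j(k) = -5 (j(k) = -5*(k + k)/(k + k) = -5*2*k/(2*k) = -5*2*k*1/(2*k) = -5*1 = -5)
V(L) = -5*L*(1 + L) (V(L) = (L*(1 + L))*(-5) = -5*L*(1 + L))
-18*V(H(3)) + 146 = -(-90)*3*(1 + 3) + 146 = -(-90)*3*4 + 146 = -18*(-60) + 146 = 1080 + 146 = 1226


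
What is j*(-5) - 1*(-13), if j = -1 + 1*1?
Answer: 13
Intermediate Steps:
j = 0 (j = -1 + 1 = 0)
j*(-5) - 1*(-13) = 0*(-5) - 1*(-13) = 0 + 13 = 13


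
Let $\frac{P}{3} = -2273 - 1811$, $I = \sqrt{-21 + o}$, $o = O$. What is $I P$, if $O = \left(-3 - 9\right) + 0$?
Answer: $- 12252 i \sqrt{33} \approx - 70382.0 i$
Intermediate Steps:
$O = -12$ ($O = -12 + 0 = -12$)
$o = -12$
$I = i \sqrt{33}$ ($I = \sqrt{-21 - 12} = \sqrt{-33} = i \sqrt{33} \approx 5.7446 i$)
$P = -12252$ ($P = 3 \left(-2273 - 1811\right) = 3 \left(-4084\right) = -12252$)
$I P = i \sqrt{33} \left(-12252\right) = - 12252 i \sqrt{33}$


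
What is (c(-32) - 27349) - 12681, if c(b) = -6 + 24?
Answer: -40012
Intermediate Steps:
c(b) = 18
(c(-32) - 27349) - 12681 = (18 - 27349) - 12681 = -27331 - 12681 = -40012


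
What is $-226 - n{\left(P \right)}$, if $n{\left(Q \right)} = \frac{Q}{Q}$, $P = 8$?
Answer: $-227$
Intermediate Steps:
$n{\left(Q \right)} = 1$
$-226 - n{\left(P \right)} = -226 - 1 = -227$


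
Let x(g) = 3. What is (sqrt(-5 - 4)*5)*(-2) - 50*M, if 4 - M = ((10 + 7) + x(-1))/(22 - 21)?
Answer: 800 - 30*I ≈ 800.0 - 30.0*I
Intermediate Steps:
M = -16 (M = 4 - ((10 + 7) + 3)/(22 - 21) = 4 - (17 + 3)/1 = 4 - 20 = -16)
(sqrt(-5 - 4)*5)*(-2) - 50*M = (sqrt(-5 - 4)*5)*(-2) - 50*(-16) = (sqrt(-9)*5)*(-2) + 800 = ((3*I)*5)*(-2) + 800 = (15*I)*(-2) + 800 = -30*I + 800 = 800 - 30*I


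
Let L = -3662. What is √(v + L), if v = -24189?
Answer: I*√27851 ≈ 166.89*I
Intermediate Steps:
√(v + L) = √(-24189 - 3662) = √(-27851) = I*√27851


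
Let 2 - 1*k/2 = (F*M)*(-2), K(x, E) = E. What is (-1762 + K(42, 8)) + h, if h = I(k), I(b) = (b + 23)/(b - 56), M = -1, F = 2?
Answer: -105259/60 ≈ -1754.3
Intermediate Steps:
k = -4 (k = 4 - 2*2*(-1)*(-2) = 4 - (-4)*(-2) = 4 - 2*4 = 4 - 8 = -4)
I(b) = (23 + b)/(-56 + b)
h = -19/60 (h = (23 - 4)/(-56 - 4) = 19/(-60) = -1/60*19 = -19/60 ≈ -0.31667)
(-1762 + K(42, 8)) + h = (-1762 + 8) - 19/60 = -1754 - 19/60 = -105259/60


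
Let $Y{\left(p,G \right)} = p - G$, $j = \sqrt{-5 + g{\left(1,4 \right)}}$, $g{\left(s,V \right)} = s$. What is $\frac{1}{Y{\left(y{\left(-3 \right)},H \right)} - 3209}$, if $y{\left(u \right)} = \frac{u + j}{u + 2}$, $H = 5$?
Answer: $- \frac{3211}{10310525} + \frac{2 i}{10310525} \approx -0.00031143 + 1.9398 \cdot 10^{-7} i$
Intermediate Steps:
$j = 2 i$ ($j = \sqrt{-5 + 1} = \sqrt{-4} = 2 i \approx 2.0 i$)
$y{\left(u \right)} = \frac{u + 2 i}{2 + u}$ ($y{\left(u \right)} = \frac{u + 2 i}{u + 2} = \frac{u + 2 i}{2 + u}$)
$\frac{1}{Y{\left(y{\left(-3 \right)},H \right)} - 3209} = \frac{1}{\left(\frac{-3 + 2 i}{2 - 3} - 5\right) - 3209} = \frac{1}{\left(\frac{-3 + 2 i}{-1} - 5\right) - 3209} = \frac{1}{\left(- (-3 + 2 i) - 5\right) - 3209} = \frac{1}{\left(\left(3 - 2 i\right) - 5\right) - 3209} = \frac{1}{\left(-2 - 2 i\right) - 3209} = \frac{1}{-3211 - 2 i} = \frac{-3211 + 2 i}{10310525}$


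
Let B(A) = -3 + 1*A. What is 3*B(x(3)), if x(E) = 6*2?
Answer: 27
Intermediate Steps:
x(E) = 12
B(A) = -3 + A
3*B(x(3)) = 3*(-3 + 12) = 3*9 = 27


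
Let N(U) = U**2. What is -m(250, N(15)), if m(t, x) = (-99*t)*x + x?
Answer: 5568525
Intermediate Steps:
m(t, x) = x - 99*t*x (m(t, x) = -99*t*x + x = x - 99*t*x)
-m(250, N(15)) = -15**2*(1 - 99*250) = -225*(1 - 24750) = -225*(-24749) = -1*(-5568525) = 5568525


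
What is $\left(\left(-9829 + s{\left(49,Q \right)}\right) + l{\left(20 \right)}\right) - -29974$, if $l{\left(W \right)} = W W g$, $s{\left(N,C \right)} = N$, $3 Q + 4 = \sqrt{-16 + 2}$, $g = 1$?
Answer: $20594$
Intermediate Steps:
$Q = - \frac{4}{3} + \frac{i \sqrt{14}}{3}$ ($Q = - \frac{4}{3} + \frac{\sqrt{-16 + 2}}{3} = - \frac{4}{3} + \frac{\sqrt{-14}}{3} = - \frac{4}{3} + \frac{i \sqrt{14}}{3} \approx -1.3333 + 1.2472 i$)
$l{\left(W \right)} = W^{2}$ ($l{\left(W \right)} = W W 1 = W^{2} \cdot 1 = W^{2}$)
$\left(\left(-9829 + s{\left(49,Q \right)}\right) + l{\left(20 \right)}\right) - -29974 = \left(\left(-9829 + 49\right) + 20^{2}\right) - -29974 = \left(-9780 + 400\right) + 29974 = -9380 + 29974 = 20594$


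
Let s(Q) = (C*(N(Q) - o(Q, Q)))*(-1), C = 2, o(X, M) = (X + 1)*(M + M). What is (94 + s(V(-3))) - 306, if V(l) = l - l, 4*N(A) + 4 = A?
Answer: -210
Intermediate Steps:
o(X, M) = 2*M*(1 + X) (o(X, M) = (1 + X)*(2*M) = 2*M*(1 + X))
N(A) = -1 + A/4
V(l) = 0
s(Q) = 2 - Q/2 + 4*Q*(1 + Q) (s(Q) = (2*((-1 + Q/4) - 2*Q*(1 + Q)))*(-1) = (2*(-1 + Q/4 - 2*Q*(1 + Q)))*(-1) = (-2 + Q/2 - 4*Q*(1 + Q))*(-1) = 2 - Q/2 + 4*Q*(1 + Q))
(94 + s(V(-3))) - 306 = (94 + (2 - 1/2*0 + 4*0*(1 + 0))) - 306 = (94 + (2 + 0 + 4*0*1)) - 306 = (94 + (2 + 0 + 0)) - 306 = (94 + 2) - 306 = 96 - 306 = -210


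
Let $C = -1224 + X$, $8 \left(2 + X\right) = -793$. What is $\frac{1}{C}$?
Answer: $- \frac{8}{10601} \approx -0.00075465$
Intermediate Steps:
$X = - \frac{809}{8}$ ($X = -2 + \frac{1}{8} \left(-793\right) = -2 - \frac{793}{8} = - \frac{809}{8} \approx -101.13$)
$C = - \frac{10601}{8}$ ($C = -1224 - \frac{809}{8} = - \frac{10601}{8} \approx -1325.1$)
$\frac{1}{C} = \frac{1}{- \frac{10601}{8}} = - \frac{8}{10601}$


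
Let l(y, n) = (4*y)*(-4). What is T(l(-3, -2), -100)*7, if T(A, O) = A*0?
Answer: 0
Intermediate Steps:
l(y, n) = -16*y
T(A, O) = 0
T(l(-3, -2), -100)*7 = 0*7 = 0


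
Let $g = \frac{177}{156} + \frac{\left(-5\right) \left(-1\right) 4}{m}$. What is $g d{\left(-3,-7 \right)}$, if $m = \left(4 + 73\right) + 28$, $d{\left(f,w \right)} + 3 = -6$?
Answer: $- \frac{4341}{364} \approx -11.926$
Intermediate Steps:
$d{\left(f,w \right)} = -9$ ($d{\left(f,w \right)} = -3 - 6 = -9$)
$m = 105$ ($m = 77 + 28 = 105$)
$g = \frac{1447}{1092}$ ($g = \frac{177}{156} + \frac{\left(-5\right) \left(-1\right) 4}{105} = 177 \cdot \frac{1}{156} + 5 \cdot 4 \cdot \frac{1}{105} = \frac{59}{52} + 20 \cdot \frac{1}{105} = \frac{59}{52} + \frac{4}{21} = \frac{1447}{1092} \approx 1.3251$)
$g d{\left(-3,-7 \right)} = \frac{1447}{1092} \left(-9\right) = - \frac{4341}{364}$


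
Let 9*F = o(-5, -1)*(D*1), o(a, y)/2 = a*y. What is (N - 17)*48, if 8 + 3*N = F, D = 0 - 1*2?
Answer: -8816/9 ≈ -979.56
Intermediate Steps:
o(a, y) = 2*a*y (o(a, y) = 2*(a*y) = 2*a*y)
D = -2 (D = 0 - 2 = -2)
F = -20/9 (F = ((2*(-5)*(-1))*(-2*1))/9 = (10*(-2))/9 = (⅑)*(-20) = -20/9 ≈ -2.2222)
N = -92/27 (N = -8/3 + (⅓)*(-20/9) = -8/3 - 20/27 = -92/27 ≈ -3.4074)
(N - 17)*48 = (-92/27 - 17)*48 = -551/27*48 = -8816/9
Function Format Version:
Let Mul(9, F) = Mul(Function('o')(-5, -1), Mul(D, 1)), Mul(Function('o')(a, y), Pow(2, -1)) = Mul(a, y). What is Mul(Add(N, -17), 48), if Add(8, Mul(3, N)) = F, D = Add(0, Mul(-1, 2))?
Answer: Rational(-8816, 9) ≈ -979.56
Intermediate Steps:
Function('o')(a, y) = Mul(2, a, y) (Function('o')(a, y) = Mul(2, Mul(a, y)) = Mul(2, a, y))
D = -2 (D = Add(0, -2) = -2)
F = Rational(-20, 9) (F = Mul(Rational(1, 9), Mul(Mul(2, -5, -1), Mul(-2, 1))) = Mul(Rational(1, 9), Mul(10, -2)) = Mul(Rational(1, 9), -20) = Rational(-20, 9) ≈ -2.2222)
N = Rational(-92, 27) (N = Add(Rational(-8, 3), Mul(Rational(1, 3), Rational(-20, 9))) = Add(Rational(-8, 3), Rational(-20, 27)) = Rational(-92, 27) ≈ -3.4074)
Mul(Add(N, -17), 48) = Mul(Add(Rational(-92, 27), -17), 48) = Mul(Rational(-551, 27), 48) = Rational(-8816, 9)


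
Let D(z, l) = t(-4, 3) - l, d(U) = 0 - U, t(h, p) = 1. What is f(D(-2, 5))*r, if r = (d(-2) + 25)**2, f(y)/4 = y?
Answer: -11664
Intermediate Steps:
d(U) = -U
D(z, l) = 1 - l
f(y) = 4*y
r = 729 (r = (-1*(-2) + 25)**2 = (2 + 25)**2 = 27**2 = 729)
f(D(-2, 5))*r = (4*(1 - 1*5))*729 = (4*(1 - 5))*729 = (4*(-4))*729 = -16*729 = -11664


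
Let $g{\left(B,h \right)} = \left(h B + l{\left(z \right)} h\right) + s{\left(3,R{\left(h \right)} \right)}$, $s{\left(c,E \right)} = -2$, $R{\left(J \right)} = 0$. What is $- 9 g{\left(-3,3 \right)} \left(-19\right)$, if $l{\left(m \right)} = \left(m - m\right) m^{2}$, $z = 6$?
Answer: $-1881$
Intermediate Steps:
$l{\left(m \right)} = 0$ ($l{\left(m \right)} = 0 m^{2} = 0$)
$g{\left(B,h \right)} = -2 + B h$ ($g{\left(B,h \right)} = \left(h B + 0 h\right) - 2 = \left(B h + 0\right) - 2 = B h - 2 = -2 + B h$)
$- 9 g{\left(-3,3 \right)} \left(-19\right) = - 9 \left(-2 - 9\right) \left(-19\right) = \left(-9\right) \left(-11\right) \left(-19\right) = 99 \left(-19\right) = -1881$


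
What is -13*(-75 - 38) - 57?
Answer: 1412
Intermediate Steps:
-13*(-75 - 38) - 57 = -13*(-113) - 57 = 1469 - 57 = 1412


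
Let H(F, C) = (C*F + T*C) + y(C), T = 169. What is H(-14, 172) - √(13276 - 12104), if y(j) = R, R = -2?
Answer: 26658 - 2*√293 ≈ 26624.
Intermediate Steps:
y(j) = -2
H(F, C) = -2 + 169*C + C*F (H(F, C) = (C*F + 169*C) - 2 = (169*C + C*F) - 2 = -2 + 169*C + C*F)
H(-14, 172) - √(13276 - 12104) = (-2 + 169*172 + 172*(-14)) - √(13276 - 12104) = (-2 + 29068 - 2408) - √1172 = 26658 - 2*√293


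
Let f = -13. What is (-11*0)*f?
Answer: 0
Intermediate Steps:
(-11*0)*f = -11*0*(-13) = 0*(-13) = 0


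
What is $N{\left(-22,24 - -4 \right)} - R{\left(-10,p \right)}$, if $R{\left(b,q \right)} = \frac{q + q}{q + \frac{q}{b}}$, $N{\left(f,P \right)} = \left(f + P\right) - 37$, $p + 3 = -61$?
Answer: $- \frac{299}{9} \approx -33.222$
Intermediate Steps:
$p = -64$ ($p = -3 - 61 = -64$)
$N{\left(f,P \right)} = -37 + P + f$ ($N{\left(f,P \right)} = \left(P + f\right) - 37 = -37 + P + f$)
$R{\left(b,q \right)} = \frac{2 q}{q + \frac{q}{b}}$
$N{\left(-22,24 - -4 \right)} - R{\left(-10,p \right)} = \left(-37 + \left(24 - -4\right) - 22\right) - 2 \left(-10\right) \frac{1}{1 - 10} = \left(-37 + \left(24 + 4\right) - 22\right) - 2 \left(-10\right) \frac{1}{-9} = \left(-37 + 28 - 22\right) - 2 \left(-10\right) \left(- \frac{1}{9}\right) = -31 - \frac{20}{9} = - \frac{299}{9}$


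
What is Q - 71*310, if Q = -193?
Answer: -22203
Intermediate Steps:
Q - 71*310 = -193 - 71*310 = -193 - 22010 = -22203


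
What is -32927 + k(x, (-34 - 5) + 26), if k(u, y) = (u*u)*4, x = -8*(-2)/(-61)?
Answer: -122520343/3721 ≈ -32927.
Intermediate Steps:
x = -16/61 (x = 16*(-1/61) = -16/61 ≈ -0.26230)
k(u, y) = 4*u² (k(u, y) = u²*4 = 4*u²)
-32927 + k(x, (-34 - 5) + 26) = -32927 + 4*(-16/61)² = -32927 + 4*(256/3721) = -32927 + 1024/3721 = -122520343/3721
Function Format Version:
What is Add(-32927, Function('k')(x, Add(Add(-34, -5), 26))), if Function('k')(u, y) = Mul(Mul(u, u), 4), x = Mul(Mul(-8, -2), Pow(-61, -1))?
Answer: Rational(-122520343, 3721) ≈ -32927.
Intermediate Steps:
x = Rational(-16, 61) (x = Mul(16, Rational(-1, 61)) = Rational(-16, 61) ≈ -0.26230)
Function('k')(u, y) = Mul(4, Pow(u, 2)) (Function('k')(u, y) = Mul(Pow(u, 2), 4) = Mul(4, Pow(u, 2)))
Add(-32927, Function('k')(x, Add(Add(-34, -5), 26))) = Add(-32927, Mul(4, Pow(Rational(-16, 61), 2))) = Add(-32927, Mul(4, Rational(256, 3721))) = Add(-32927, Rational(1024, 3721)) = Rational(-122520343, 3721)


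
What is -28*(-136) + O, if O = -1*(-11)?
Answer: 3819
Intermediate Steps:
O = 11
-28*(-136) + O = -28*(-136) + 11 = 3808 + 11 = 3819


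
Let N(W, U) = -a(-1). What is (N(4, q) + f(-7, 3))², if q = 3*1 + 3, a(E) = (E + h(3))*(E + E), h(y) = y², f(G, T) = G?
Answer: 81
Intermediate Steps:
a(E) = 2*E*(9 + E) (a(E) = (E + 3²)*(E + E) = (E + 9)*(2*E) = (9 + E)*(2*E) = 2*E*(9 + E))
q = 6 (q = 3 + 3 = 6)
N(W, U) = 16 (N(W, U) = -2*(-1)*(9 - 1) = -2*(-1)*8 = -1*(-16) = 16)
(N(4, q) + f(-7, 3))² = (16 - 7)² = 9² = 81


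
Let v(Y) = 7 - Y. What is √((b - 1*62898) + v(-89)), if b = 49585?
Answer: I*√13217 ≈ 114.97*I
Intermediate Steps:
√((b - 1*62898) + v(-89)) = √((49585 - 1*62898) + (7 - 1*(-89))) = √((49585 - 62898) + (7 + 89)) = √(-13313 + 96) = √(-13217) = I*√13217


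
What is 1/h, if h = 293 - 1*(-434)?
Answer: 1/727 ≈ 0.0013755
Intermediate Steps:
h = 727 (h = 293 + 434 = 727)
1/h = 1/727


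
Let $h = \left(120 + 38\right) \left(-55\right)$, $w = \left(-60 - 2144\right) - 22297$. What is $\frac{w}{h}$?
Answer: $\frac{24501}{8690} \approx 2.8194$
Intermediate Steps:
$w = -24501$ ($w = \left(-60 - 2144\right) - 22297 = -2204 - 22297 = -24501$)
$h = -8690$ ($h = 158 \left(-55\right) = -8690$)
$\frac{w}{h} = - \frac{24501}{-8690} = \left(-24501\right) \left(- \frac{1}{8690}\right) = \frac{24501}{8690}$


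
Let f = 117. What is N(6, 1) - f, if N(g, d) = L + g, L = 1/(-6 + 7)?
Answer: -110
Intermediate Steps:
L = 1 (L = 1/1 = 1)
N(g, d) = 1 + g
N(6, 1) - f = (1 + 6) - 1*117 = 7 - 117 = -110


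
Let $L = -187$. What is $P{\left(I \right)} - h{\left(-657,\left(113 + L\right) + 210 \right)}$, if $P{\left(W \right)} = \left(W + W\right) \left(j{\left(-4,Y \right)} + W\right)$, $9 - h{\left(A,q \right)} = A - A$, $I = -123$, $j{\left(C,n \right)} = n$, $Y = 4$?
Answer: $29265$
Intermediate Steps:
$h{\left(A,q \right)} = 9$ ($h{\left(A,q \right)} = 9 - \left(A - A\right) = 9 - 0 = 9 + 0 = 9$)
$P{\left(W \right)} = 2 W \left(4 + W\right)$ ($P{\left(W \right)} = \left(W + W\right) \left(4 + W\right) = 2 W \left(4 + W\right)$)
$P{\left(I \right)} - h{\left(-657,\left(113 + L\right) + 210 \right)} = 2 \left(-123\right) \left(4 - 123\right) - 9 = 2 \left(-123\right) \left(-119\right) - 9 = 29274 - 9 = 29265$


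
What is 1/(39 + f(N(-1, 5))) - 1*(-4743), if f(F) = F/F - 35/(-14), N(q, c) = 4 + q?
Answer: 403157/85 ≈ 4743.0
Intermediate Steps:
f(F) = 7/2 (f(F) = 1 - 35*(-1/14) = 1 + 5/2 = 7/2)
1/(39 + f(N(-1, 5))) - 1*(-4743) = 1/(39 + 7/2) - 1*(-4743) = 1/(85/2) + 4743 = 2/85 + 4743 = 403157/85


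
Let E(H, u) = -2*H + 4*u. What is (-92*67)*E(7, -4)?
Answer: 184920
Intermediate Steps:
(-92*67)*E(7, -4) = (-92*67)*(-2*7 + 4*(-4)) = -6164*(-14 - 16) = -6164*(-30) = 184920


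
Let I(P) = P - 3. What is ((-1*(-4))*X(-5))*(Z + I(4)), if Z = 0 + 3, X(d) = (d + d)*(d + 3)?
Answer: 320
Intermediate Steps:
X(d) = 2*d*(3 + d) (X(d) = (2*d)*(3 + d) = 2*d*(3 + d))
I(P) = -3 + P
Z = 3
((-1*(-4))*X(-5))*(Z + I(4)) = ((-1*(-4))*(2*(-5)*(3 - 5)))*(3 + (-3 + 4)) = (4*(2*(-5)*(-2)))*(3 + 1) = (4*20)*4 = 80*4 = 320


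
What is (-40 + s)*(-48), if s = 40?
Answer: 0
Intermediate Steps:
(-40 + s)*(-48) = (-40 + 40)*(-48) = 0*(-48) = 0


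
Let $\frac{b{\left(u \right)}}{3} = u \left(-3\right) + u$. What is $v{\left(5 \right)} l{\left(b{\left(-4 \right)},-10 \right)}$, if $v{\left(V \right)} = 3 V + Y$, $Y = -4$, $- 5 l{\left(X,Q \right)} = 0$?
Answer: $0$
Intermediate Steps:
$b{\left(u \right)} = - 6 u$ ($b{\left(u \right)} = 3 \left(u \left(-3\right) + u\right) = 3 \left(- 3 u + u\right) = 3 \left(- 2 u\right) = - 6 u$)
$l{\left(X,Q \right)} = 0$ ($l{\left(X,Q \right)} = \left(- \frac{1}{5}\right) 0 = 0$)
$v{\left(V \right)} = -4 + 3 V$ ($v{\left(V \right)} = 3 V - 4 = -4 + 3 V$)
$v{\left(5 \right)} l{\left(b{\left(-4 \right)},-10 \right)} = \left(-4 + 3 \cdot 5\right) 0 = \left(-4 + 15\right) 0 = 11 \cdot 0 = 0$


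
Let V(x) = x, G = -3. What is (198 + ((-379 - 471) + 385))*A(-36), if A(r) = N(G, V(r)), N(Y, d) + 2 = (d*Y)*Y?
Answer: 87042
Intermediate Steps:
N(Y, d) = -2 + d*Y² (N(Y, d) = -2 + (d*Y)*Y = -2 + (Y*d)*Y = -2 + d*Y²)
A(r) = -2 + 9*r (A(r) = -2 + r*(-3)² = -2 + r*9 = -2 + 9*r)
(198 + ((-379 - 471) + 385))*A(-36) = (198 + ((-379 - 471) + 385))*(-2 + 9*(-36)) = (198 + (-850 + 385))*(-2 - 324) = (198 - 465)*(-326) = -267*(-326) = 87042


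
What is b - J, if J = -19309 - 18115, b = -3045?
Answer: 34379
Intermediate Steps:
J = -37424
b - J = -3045 - 1*(-37424) = -3045 + 37424 = 34379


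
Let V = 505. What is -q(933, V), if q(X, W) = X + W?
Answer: -1438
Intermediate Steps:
q(X, W) = W + X
-q(933, V) = -(505 + 933) = -1*1438 = -1438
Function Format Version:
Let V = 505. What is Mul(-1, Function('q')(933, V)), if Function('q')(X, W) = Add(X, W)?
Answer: -1438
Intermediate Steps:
Function('q')(X, W) = Add(W, X)
Mul(-1, Function('q')(933, V)) = Mul(-1, Add(505, 933)) = Mul(-1, 1438) = -1438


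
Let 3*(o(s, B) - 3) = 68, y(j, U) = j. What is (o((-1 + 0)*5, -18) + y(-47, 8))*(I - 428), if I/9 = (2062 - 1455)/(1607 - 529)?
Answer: 14589472/1617 ≈ 9022.6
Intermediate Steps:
o(s, B) = 77/3 (o(s, B) = 3 + (⅓)*68 = 3 + 68/3 = 77/3)
I = 5463/1078 (I = 9*((2062 - 1455)/(1607 - 529)) = 9*(607/1078) = 5463/1078 ≈ 5.0677)
(o((-1 + 0)*5, -18) + y(-47, 8))*(I - 428) = (77/3 - 47)*(5463/1078 - 428) = -64/3*(-455921/1078) = 14589472/1617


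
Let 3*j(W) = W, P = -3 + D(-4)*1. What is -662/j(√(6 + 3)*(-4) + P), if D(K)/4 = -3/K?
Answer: 331/2 ≈ 165.50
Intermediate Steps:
D(K) = -12/K (D(K) = 4*(-3/K) = -12/K)
P = 0 (P = -3 - 12/(-4)*1 = -3 - 12*(-¼)*1 = -3 + 3*1 = -3 + 3 = 0)
j(W) = W/3
-662/j(√(6 + 3)*(-4) + P) = -662*3/(√(6 + 3)*(-4) + 0) = -662*3/(√9*(-4) + 0) = -662*3/(3*(-4) + 0) = -662*3/(-12 + 0) = -662/((⅓)*(-12)) = -662/(-4) = -662*(-¼) = 331/2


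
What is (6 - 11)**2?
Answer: 25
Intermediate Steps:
(6 - 11)**2 = (-5)**2 = 25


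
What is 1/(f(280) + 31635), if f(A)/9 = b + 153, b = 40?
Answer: 1/33372 ≈ 2.9965e-5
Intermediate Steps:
f(A) = 1737 (f(A) = 9*(40 + 153) = 9*193 = 1737)
1/(f(280) + 31635) = 1/(1737 + 31635) = 1/33372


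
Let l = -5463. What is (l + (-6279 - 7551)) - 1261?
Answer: -20554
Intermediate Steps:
(l + (-6279 - 7551)) - 1261 = (-5463 + (-6279 - 7551)) - 1261 = (-5463 - 13830) - 1261 = -19293 - 1261 = -20554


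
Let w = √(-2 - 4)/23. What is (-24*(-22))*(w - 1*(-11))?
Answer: 5808 + 528*I*√6/23 ≈ 5808.0 + 56.232*I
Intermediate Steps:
w = I*√6/23 (w = √(-6)*(1/23) = (I*√6)*(1/23) = I*√6/23 ≈ 0.1065*I)
(-24*(-22))*(w - 1*(-11)) = (-24*(-22))*(I*√6/23 - 1*(-11)) = 528*(I*√6/23 + 11) = 528*(11 + I*√6/23) = 5808 + 528*I*√6/23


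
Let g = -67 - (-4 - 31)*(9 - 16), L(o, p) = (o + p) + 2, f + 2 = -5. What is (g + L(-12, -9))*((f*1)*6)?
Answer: 13902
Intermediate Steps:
f = -7 (f = -2 - 5 = -7)
L(o, p) = 2 + o + p
g = -312 (g = -67 - (-35)*(-7) = -67 - 1*245 = -67 - 245 = -312)
(g + L(-12, -9))*((f*1)*6) = (-312 + (2 - 12 - 9))*(-7*1*6) = (-312 - 19)*(-7*6) = -331*(-42) = 13902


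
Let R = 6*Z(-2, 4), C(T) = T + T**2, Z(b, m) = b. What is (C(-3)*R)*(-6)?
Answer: 432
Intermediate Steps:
R = -12 (R = 6*(-2) = -12)
(C(-3)*R)*(-6) = (-3*(1 - 3)*(-12))*(-6) = (-3*(-2)*(-12))*(-6) = (6*(-12))*(-6) = -72*(-6) = 432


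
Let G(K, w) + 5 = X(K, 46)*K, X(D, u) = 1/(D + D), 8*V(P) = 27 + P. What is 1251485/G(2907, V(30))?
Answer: -2502970/9 ≈ -2.7811e+5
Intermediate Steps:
V(P) = 27/8 + P/8 (V(P) = (27 + P)/8 = 27/8 + P/8)
X(D, u) = 1/(2*D)
G(K, w) = -9/2 (G(K, w) = -5 + (1/(2*K))*K = -5 + ½ = -9/2)
1251485/G(2907, V(30)) = 1251485/(-9/2) = 1251485*(-2/9) = -2502970/9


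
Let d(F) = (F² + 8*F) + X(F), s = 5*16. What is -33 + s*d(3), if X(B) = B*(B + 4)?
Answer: 4287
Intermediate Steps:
X(B) = B*(4 + B)
s = 80
d(F) = F² + 8*F + F*(4 + F) (d(F) = (F² + 8*F) + F*(4 + F) = F² + 8*F + F*(4 + F))
-33 + s*d(3) = -33 + 80*(2*3*(6 + 3)) = -33 + 80*(2*3*9) = -33 + 80*54 = -33 + 4320 = 4287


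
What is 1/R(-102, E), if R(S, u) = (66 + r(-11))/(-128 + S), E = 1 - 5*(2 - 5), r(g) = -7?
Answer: -230/59 ≈ -3.8983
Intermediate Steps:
E = 16 (E = 1 - 5*(-3) = 1 + 15 = 16)
R(S, u) = 59/(-128 + S) (R(S, u) = (66 - 7)/(-128 + S) = 59/(-128 + S))
1/R(-102, E) = 1/(59/(-128 - 102)) = 1/(59/(-230)) = 1/(59*(-1/230)) = 1/(-59/230) = -230/59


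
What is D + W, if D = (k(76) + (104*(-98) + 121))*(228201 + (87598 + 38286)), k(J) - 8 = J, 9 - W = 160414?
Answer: -3536407300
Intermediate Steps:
W = -160405 (W = 9 - 1*160414 = 9 - 160414 = -160405)
k(J) = 8 + J
D = -3536246895 (D = ((8 + 76) + (104*(-98) + 121))*(228201 + (87598 + 38286)) = (84 + (-10192 + 121))*(228201 + 125884) = (84 - 10071)*354085 = -9987*354085 = -3536246895)
D + W = -3536246895 - 160405 = -3536407300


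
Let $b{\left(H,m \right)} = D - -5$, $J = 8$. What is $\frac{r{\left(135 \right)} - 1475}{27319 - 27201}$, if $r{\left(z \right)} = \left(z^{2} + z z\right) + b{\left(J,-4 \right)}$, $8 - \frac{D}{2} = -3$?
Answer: $\frac{17501}{59} \approx 296.63$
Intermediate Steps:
$D = 22$ ($D = 16 - -6 = 16 + 6 = 22$)
$b{\left(H,m \right)} = 27$ ($b{\left(H,m \right)} = 22 - -5 = 22 + 5 = 27$)
$r{\left(z \right)} = 27 + 2 z^{2}$ ($r{\left(z \right)} = \left(z^{2} + z z\right) + 27 = \left(z^{2} + z^{2}\right) + 27 = 2 z^{2} + 27 = 27 + 2 z^{2}$)
$\frac{r{\left(135 \right)} - 1475}{27319 - 27201} = \frac{\left(27 + 2 \cdot 135^{2}\right) - 1475}{27319 - 27201} = \frac{\left(27 + 2 \cdot 18225\right) - 1475}{118} = \left(\left(27 + 36450\right) - 1475\right) \frac{1}{118} = \left(36477 - 1475\right) \frac{1}{118} = 35002 \cdot \frac{1}{118} = \frac{17501}{59}$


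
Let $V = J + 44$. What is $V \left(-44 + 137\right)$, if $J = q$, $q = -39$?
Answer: $465$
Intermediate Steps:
$J = -39$
$V = 5$ ($V = -39 + 44 = 5$)
$V \left(-44 + 137\right) = 5 \left(-44 + 137\right) = 5 \cdot 93 = 465$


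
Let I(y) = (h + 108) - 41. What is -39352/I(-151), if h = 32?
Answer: -39352/99 ≈ -397.50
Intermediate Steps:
I(y) = 99 (I(y) = (32 + 108) - 41 = 140 - 41 = 99)
-39352/I(-151) = -39352/99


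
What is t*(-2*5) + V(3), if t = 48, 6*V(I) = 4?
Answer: -1438/3 ≈ -479.33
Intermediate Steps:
V(I) = 2/3 (V(I) = (1/6)*4 = 2/3)
t*(-2*5) + V(3) = 48*(-2*5) + 2/3 = 48*(-10) + 2/3 = -480 + 2/3 = -1438/3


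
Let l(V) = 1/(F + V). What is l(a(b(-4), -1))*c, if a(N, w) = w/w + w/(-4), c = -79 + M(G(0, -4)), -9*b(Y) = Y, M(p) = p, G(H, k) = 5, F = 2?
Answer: -296/13 ≈ -22.769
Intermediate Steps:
b(Y) = -Y/9
c = -74 (c = -79 + 5 = -74)
a(N, w) = 1 - w/4 (a(N, w) = 1 + w*(-1/4) = 1 - w/4)
l(V) = 1/(2 + V)
l(a(b(-4), -1))*c = -74/(2 + (1 - 1/4*(-1))) = -74/(2 + (1 + 1/4)) = -74/(2 + 5/4) = -74/(13/4) = (4/13)*(-74) = -296/13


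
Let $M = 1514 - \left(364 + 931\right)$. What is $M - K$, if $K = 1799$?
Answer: $-1580$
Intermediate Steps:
$M = 219$ ($M = 1514 - 1295 = 219$)
$M - K = 219 - 1799 = -1580$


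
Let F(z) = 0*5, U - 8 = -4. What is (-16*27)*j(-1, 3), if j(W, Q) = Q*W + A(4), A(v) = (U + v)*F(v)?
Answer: 1296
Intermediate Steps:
U = 4 (U = 8 - 4 = 4)
F(z) = 0
A(v) = 0 (A(v) = (4 + v)*0 = 0)
j(W, Q) = Q*W (j(W, Q) = Q*W + 0 = Q*W)
(-16*27)*j(-1, 3) = (-16*27)*(3*(-1)) = -432*(-3) = 1296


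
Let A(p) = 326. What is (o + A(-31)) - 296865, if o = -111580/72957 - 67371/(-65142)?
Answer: -52197155350377/176020922 ≈ -2.9654e+5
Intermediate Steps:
o = -87161419/176020922 (o = -111580*1/72957 - 67371*(-1/65142) = -111580/72957 + 22457/21714 = -87161419/176020922 ≈ -0.49518)
(o + A(-31)) - 296865 = (-87161419/176020922 + 326) - 296865 = 57295659153/176020922 - 296865 = -52197155350377/176020922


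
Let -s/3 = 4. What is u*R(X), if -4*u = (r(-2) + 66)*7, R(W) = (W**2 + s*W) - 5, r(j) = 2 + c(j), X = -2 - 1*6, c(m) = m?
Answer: -35805/2 ≈ -17903.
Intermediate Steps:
s = -12 (s = -3*4 = -12)
X = -8 (X = -2 - 6 = -8)
r(j) = 2 + j
R(W) = -5 + W**2 - 12*W (R(W) = (W**2 - 12*W) - 5 = -5 + W**2 - 12*W)
u = -231/2 (u = -((2 - 2) + 66)*7/4 = -(0 + 66)*7/4 = -33*7/2 = -1/4*462 = -231/2 ≈ -115.50)
u*R(X) = -231*(-5 + (-8)**2 - 12*(-8))/2 = -231*(-5 + 64 + 96)/2 = -231/2*155 = -35805/2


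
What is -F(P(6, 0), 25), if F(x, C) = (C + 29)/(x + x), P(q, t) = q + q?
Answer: -9/4 ≈ -2.2500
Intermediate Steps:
P(q, t) = 2*q
F(x, C) = (29 + C)/(2*x) (F(x, C) = (29 + C)/((2*x)) = (29 + C)*(1/(2*x)) = (29 + C)/(2*x))
-F(P(6, 0), 25) = -(29 + 25)/(2*(2*6)) = -54/(2*12) = -1*9/4 = -9/4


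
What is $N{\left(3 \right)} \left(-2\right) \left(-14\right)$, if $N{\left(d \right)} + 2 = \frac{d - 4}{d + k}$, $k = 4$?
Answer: $-60$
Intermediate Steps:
$N{\left(d \right)} = -2 + \frac{-4 + d}{4 + d}$ ($N{\left(d \right)} = -2 + \frac{d - 4}{d + 4} = -2 + \frac{-4 + d}{4 + d}$)
$N{\left(3 \right)} \left(-2\right) \left(-14\right) = \frac{-12 - 3}{4 + 3} \left(-2\right) \left(-14\right) = \frac{-12 - 3}{7} \left(-2\right) \left(-14\right) = \frac{1}{7} \left(-15\right) \left(-2\right) \left(-14\right) = \left(- \frac{15}{7}\right) \left(-2\right) \left(-14\right) = \frac{30}{7} \left(-14\right) = -60$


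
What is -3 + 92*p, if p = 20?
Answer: 1837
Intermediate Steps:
-3 + 92*p = -3 + 92*20 = -3 + 1840 = 1837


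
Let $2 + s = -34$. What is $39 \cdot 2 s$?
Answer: $-2808$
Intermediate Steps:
$s = -36$ ($s = -2 - 34 = -36$)
$39 \cdot 2 s = 39 \cdot 2 \left(-36\right) = 78 \left(-36\right) = -2808$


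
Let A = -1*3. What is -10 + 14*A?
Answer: -52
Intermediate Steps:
A = -3
-10 + 14*A = -10 + 14*(-3) = -10 - 42 = -52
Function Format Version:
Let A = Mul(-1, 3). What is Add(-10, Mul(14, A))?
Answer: -52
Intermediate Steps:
A = -3
Add(-10, Mul(14, A)) = Add(-10, Mul(14, -3)) = Add(-10, -42) = -52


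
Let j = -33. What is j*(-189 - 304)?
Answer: 16269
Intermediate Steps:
j*(-189 - 304) = -33*(-189 - 304) = -33*(-493) = 16269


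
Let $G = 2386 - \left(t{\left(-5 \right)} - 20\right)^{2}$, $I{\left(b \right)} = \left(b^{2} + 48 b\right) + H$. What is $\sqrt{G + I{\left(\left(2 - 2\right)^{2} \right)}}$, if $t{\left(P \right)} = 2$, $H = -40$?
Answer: $\sqrt{2022} \approx 44.967$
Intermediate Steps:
$I{\left(b \right)} = -40 + b^{2} + 48 b$ ($I{\left(b \right)} = \left(b^{2} + 48 b\right) - 40 = -40 + b^{2} + 48 b$)
$G = 2062$ ($G = 2386 - \left(2 - 20\right)^{2} = 2386 - \left(-18\right)^{2} = 2386 - 324 = 2062$)
$\sqrt{G + I{\left(\left(2 - 2\right)^{2} \right)}} = \sqrt{2062 + \left(-40 + \left(\left(2 - 2\right)^{2}\right)^{2} + 48 \left(2 - 2\right)^{2}\right)} = \sqrt{2062 + \left(-40 + \left(0^{2}\right)^{2} + 48 \cdot 0^{2}\right)} = \sqrt{2062 + \left(-40 + 0^{2} + 48 \cdot 0\right)} = \sqrt{2062 + \left(-40 + 0 + 0\right)} = \sqrt{2062 - 40} = \sqrt{2022}$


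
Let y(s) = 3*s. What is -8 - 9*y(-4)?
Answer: 100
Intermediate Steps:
-8 - 9*y(-4) = -8 - 27*(-4) = -8 - 9*(-12) = -8 + 108 = 100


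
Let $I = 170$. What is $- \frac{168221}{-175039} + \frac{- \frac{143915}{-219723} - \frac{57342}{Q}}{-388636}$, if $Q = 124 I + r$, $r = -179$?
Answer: $\frac{100079930927781244459}{104135589931861649364} \approx 0.96105$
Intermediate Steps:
$Q = 20901$ ($Q = 124 \cdot 170 - 179 = 21080 - 179 = 20901$)
$- \frac{168221}{-175039} + \frac{- \frac{143915}{-219723} - \frac{57342}{Q}}{-388636} = - \frac{168221}{-175039} + \frac{- \frac{143915}{-219723} - \frac{57342}{20901}}{-388636} = \left(-168221\right) \left(- \frac{1}{175039}\right) + \left(\left(-143915\right) \left(- \frac{1}{219723}\right) - \frac{19114}{6967}\right) \left(- \frac{1}{388636}\right) = \frac{168221}{175039} + \left(\frac{143915}{219723} - \frac{19114}{6967}\right) \left(- \frac{1}{388636}\right) = \frac{168221}{175039} - - \frac{3197129617}{594927929957676} = \frac{168221}{175039} + \frac{3197129617}{594927929957676} = \frac{100079930927781244459}{104135589931861649364}$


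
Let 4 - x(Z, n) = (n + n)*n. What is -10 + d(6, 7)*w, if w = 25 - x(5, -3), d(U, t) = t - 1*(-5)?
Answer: 458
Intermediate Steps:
d(U, t) = 5 + t (d(U, t) = t + 5 = 5 + t)
x(Z, n) = 4 - 2*n**2 (x(Z, n) = 4 - (n + n)*n = 4 - 2*n*n = 4 - 2*n**2)
w = 39 (w = 25 - (4 - 2*(-3)**2) = 25 - (4 - 2*9) = 25 - (4 - 18) = 25 - 1*(-14) = 25 + 14 = 39)
-10 + d(6, 7)*w = -10 + (5 + 7)*39 = -10 + 12*39 = -10 + 468 = 458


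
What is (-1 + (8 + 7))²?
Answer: 196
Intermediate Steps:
(-1 + (8 + 7))² = (-1 + 15)² = 14² = 196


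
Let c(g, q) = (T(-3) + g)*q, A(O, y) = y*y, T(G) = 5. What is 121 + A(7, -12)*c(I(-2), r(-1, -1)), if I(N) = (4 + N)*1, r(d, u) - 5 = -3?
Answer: 2137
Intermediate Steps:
r(d, u) = 2 (r(d, u) = 5 - 3 = 2)
A(O, y) = y²
I(N) = 4 + N
c(g, q) = q*(5 + g) (c(g, q) = (5 + g)*q = q*(5 + g))
121 + A(7, -12)*c(I(-2), r(-1, -1)) = 121 + (-12)²*(2*(5 + (4 - 2))) = 121 + 144*(2*(5 + 2)) = 121 + 144*(2*7) = 121 + 144*14 = 121 + 2016 = 2137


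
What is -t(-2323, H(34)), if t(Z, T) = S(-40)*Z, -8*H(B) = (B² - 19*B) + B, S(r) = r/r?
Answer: 2323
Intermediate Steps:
S(r) = 1
H(B) = -B²/8 + 9*B/4 (H(B) = -((B² - 19*B) + B)/8 = -(B² - 18*B)/8 = -B²/8 + 9*B/4)
t(Z, T) = Z (t(Z, T) = 1*Z = Z)
-t(-2323, H(34)) = -1*(-2323) = 2323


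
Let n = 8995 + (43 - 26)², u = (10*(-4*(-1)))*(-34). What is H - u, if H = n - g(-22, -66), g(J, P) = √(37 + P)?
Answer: 10644 - I*√29 ≈ 10644.0 - 5.3852*I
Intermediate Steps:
u = -1360 (u = (10*4)*(-34) = 40*(-34) = -1360)
n = 9284 (n = 8995 + 17² = 8995 + 289 = 9284)
H = 9284 - I*√29 (H = 9284 - √(37 - 66) = 9284 - √(-29) = 9284 - I*√29 ≈ 9284.0 - 5.3852*I)
H - u = (9284 - I*√29) - 1*(-1360) = (9284 - I*√29) + 1360 = 10644 - I*√29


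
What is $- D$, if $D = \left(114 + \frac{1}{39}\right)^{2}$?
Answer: $- \frac{19775809}{1521} \approx -13002.0$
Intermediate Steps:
$D = \frac{19775809}{1521}$ ($D = \left(114 + \frac{1}{39}\right)^{2} = \left(\frac{4447}{39}\right)^{2} = \frac{19775809}{1521} \approx 13002.0$)
$- D = \left(-1\right) \frac{19775809}{1521} = - \frac{19775809}{1521}$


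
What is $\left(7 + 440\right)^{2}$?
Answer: $199809$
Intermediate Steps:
$\left(7 + 440\right)^{2} = 447^{2} = 199809$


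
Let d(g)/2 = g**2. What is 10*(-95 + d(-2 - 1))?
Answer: -770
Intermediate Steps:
d(g) = 2*g**2
10*(-95 + d(-2 - 1)) = 10*(-95 + 2*(-2 - 1)**2) = 10*(-95 + 2*(-3)**2) = 10*(-95 + 2*9) = 10*(-95 + 18) = 10*(-77) = -770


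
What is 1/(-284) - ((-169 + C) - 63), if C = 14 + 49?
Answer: 47995/284 ≈ 169.00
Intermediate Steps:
C = 63
1/(-284) - ((-169 + C) - 63) = 1/(-284) - ((-169 + 63) - 63) = -1/284 - (-106 - 63) = -1/284 - 1*(-169) = -1/284 + 169 = 47995/284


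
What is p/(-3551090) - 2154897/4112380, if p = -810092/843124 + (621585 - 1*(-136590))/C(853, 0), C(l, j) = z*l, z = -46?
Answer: -791100753755091280529/1509743797751240408845 ≈ -0.52400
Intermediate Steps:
C(l, j) = -46*l
p = -167755482149/8270624878 (p = -810092/843124 + (621585 - 1*(-136590))/((-46*853)) = -810092*1/843124 + (621585 + 136590)/(-39238) = -202523/210781 + 758175*(-1/39238) = -202523/210781 - 758175/39238 = -167755482149/8270624878 ≈ -20.283)
p/(-3551090) - 2154897/4112380 = -167755482149/8270624878/(-3551090) - 2154897/4112380 = -167755482149/8270624878*(-1/3551090) - 2154897*1/4112380 = 167755482149/29369733298017020 - 2154897/4112380 = -791100753755091280529/1509743797751240408845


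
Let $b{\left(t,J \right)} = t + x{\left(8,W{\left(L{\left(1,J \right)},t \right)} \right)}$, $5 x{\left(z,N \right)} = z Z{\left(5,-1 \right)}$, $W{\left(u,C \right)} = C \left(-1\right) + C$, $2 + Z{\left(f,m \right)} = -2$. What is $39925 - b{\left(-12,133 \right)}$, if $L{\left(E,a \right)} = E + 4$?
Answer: $\frac{199717}{5} \approx 39943.0$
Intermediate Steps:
$Z{\left(f,m \right)} = -4$ ($Z{\left(f,m \right)} = -2 - 2 = -4$)
$L{\left(E,a \right)} = 4 + E$
$W{\left(u,C \right)} = 0$ ($W{\left(u,C \right)} = - C + C = 0$)
$x{\left(z,N \right)} = - \frac{4 z}{5}$ ($x{\left(z,N \right)} = \frac{z \left(-4\right)}{5} = \frac{\left(-4\right) z}{5} = - \frac{4 z}{5}$)
$b{\left(t,J \right)} = - \frac{32}{5} + t$ ($b{\left(t,J \right)} = t - \frac{32}{5} = - \frac{32}{5} + t$)
$39925 - b{\left(-12,133 \right)} = 39925 - \left(- \frac{32}{5} - 12\right) = 39925 - - \frac{92}{5} = 39925 + \frac{92}{5} = \frac{199717}{5}$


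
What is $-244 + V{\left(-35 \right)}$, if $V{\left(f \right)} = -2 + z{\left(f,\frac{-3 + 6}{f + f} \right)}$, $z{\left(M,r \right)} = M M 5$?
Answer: $5879$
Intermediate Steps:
$z{\left(M,r \right)} = 5 M^{2}$ ($z{\left(M,r \right)} = M^{2} \cdot 5 = 5 M^{2}$)
$V{\left(f \right)} = -2 + 5 f^{2}$
$-244 + V{\left(-35 \right)} = -244 - \left(2 - 5 \left(-35\right)^{2}\right) = -244 + \left(-2 + 5 \cdot 1225\right) = -244 + \left(-2 + 6125\right) = -244 + 6123 = 5879$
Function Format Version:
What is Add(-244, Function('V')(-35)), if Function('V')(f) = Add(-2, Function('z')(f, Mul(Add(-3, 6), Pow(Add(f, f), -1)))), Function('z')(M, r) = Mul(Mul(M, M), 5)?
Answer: 5879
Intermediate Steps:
Function('z')(M, r) = Mul(5, Pow(M, 2)) (Function('z')(M, r) = Mul(Pow(M, 2), 5) = Mul(5, Pow(M, 2)))
Function('V')(f) = Add(-2, Mul(5, Pow(f, 2)))
Add(-244, Function('V')(-35)) = Add(-244, Add(-2, Mul(5, Pow(-35, 2)))) = Add(-244, Add(-2, Mul(5, 1225))) = Add(-244, Add(-2, 6125)) = Add(-244, 6123) = 5879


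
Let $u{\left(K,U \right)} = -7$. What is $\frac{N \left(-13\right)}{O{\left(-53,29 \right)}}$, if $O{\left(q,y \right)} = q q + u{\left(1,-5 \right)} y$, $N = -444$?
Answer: $\frac{2886}{1303} \approx 2.2149$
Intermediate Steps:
$O{\left(q,y \right)} = q^{2} - 7 y$ ($O{\left(q,y \right)} = q q - 7 y = q^{2} - 7 y$)
$\frac{N \left(-13\right)}{O{\left(-53,29 \right)}} = \frac{\left(-444\right) \left(-13\right)}{\left(-53\right)^{2} - 203} = \frac{5772}{2809 - 203} = \frac{5772}{2606} = 5772 \cdot \frac{1}{2606} = \frac{2886}{1303}$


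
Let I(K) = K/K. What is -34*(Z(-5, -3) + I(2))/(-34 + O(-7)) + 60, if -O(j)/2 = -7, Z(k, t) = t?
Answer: 283/5 ≈ 56.600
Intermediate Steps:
I(K) = 1
O(j) = 14 (O(j) = -2*(-7) = 14)
-34*(Z(-5, -3) + I(2))/(-34 + O(-7)) + 60 = -34*(-3 + 1)/(-34 + 14) + 60 = -(-68)/(-20) + 60 = -(-68)*(-1)/20 + 60 = -34*1/10 + 60 = -17/5 + 60 = 283/5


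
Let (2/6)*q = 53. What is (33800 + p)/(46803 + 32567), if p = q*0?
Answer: 3380/7937 ≈ 0.42585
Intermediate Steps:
q = 159 (q = 3*53 = 159)
p = 0 (p = 159*0 = 0)
(33800 + p)/(46803 + 32567) = (33800 + 0)/(46803 + 32567) = 33800/79370 = 33800*(1/79370) = 3380/7937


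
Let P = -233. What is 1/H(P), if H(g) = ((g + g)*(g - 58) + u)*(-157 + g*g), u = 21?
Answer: 1/7341760764 ≈ 1.3621e-10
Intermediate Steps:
H(g) = (-157 + g**2)*(21 + 2*g*(-58 + g)) (H(g) = ((g + g)*(g - 58) + 21)*(-157 + g*g) = ((2*g)*(-58 + g) + 21)*(-157 + g**2) = (2*g*(-58 + g) + 21)*(-157 + g**2) = (21 + 2*g*(-58 + g))*(-157 + g**2) = (-157 + g**2)*(21 + 2*g*(-58 + g)))
1/H(P) = 1/(-3297 - 293*(-233)**2 - 116*(-233)**3 + 2*(-233)**4 + 18212*(-233)) = 1/(-3297 - 293*54289 - 116*(-12649337) + 2*2947295521 - 4243396) = 1/(-3297 - 15906677 + 1467323092 + 5894591042 - 4243396) = 1/7341760764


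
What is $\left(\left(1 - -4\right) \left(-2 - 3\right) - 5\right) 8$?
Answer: $-240$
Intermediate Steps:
$\left(\left(1 - -4\right) \left(-2 - 3\right) - 5\right) 8 = \left(\left(1 + 4\right) \left(-5\right) - 5\right) 8 = \left(5 \left(-5\right) - 5\right) 8 = \left(-25 - 5\right) 8 = \left(-30\right) 8 = -240$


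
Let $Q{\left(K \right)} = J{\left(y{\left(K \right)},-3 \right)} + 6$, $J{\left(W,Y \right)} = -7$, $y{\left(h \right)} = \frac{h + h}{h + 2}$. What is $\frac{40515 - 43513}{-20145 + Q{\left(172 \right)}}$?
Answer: $\frac{1499}{10073} \approx 0.14881$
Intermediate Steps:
$y{\left(h \right)} = \frac{2 h}{2 + h}$
$Q{\left(K \right)} = -1$ ($Q{\left(K \right)} = -7 + 6 = -1$)
$\frac{40515 - 43513}{-20145 + Q{\left(172 \right)}} = \frac{40515 - 43513}{-20145 - 1} = - \frac{2998}{-20146} = \left(-2998\right) \left(- \frac{1}{20146}\right) = \frac{1499}{10073}$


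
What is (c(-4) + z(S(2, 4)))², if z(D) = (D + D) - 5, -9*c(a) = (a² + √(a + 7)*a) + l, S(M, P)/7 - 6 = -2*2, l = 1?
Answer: 36148/81 + 1520*√3/81 ≈ 478.77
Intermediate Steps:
S(M, P) = 14 (S(M, P) = 42 + 7*(-2*2) = 42 + 7*(-4) = 42 - 28 = 14)
c(a) = -⅑ - a²/9 - a*√(7 + a)/9 (c(a) = -((a² + √(a + 7)*a) + 1)/9 = -((a² + √(7 + a)*a) + 1)/9 = -((a² + a*√(7 + a)) + 1)/9 = -(1 + a² + a*√(7 + a))/9 = -⅑ - a²/9 - a*√(7 + a)/9)
z(D) = -5 + 2*D (z(D) = 2*D - 5 = -5 + 2*D)
(c(-4) + z(S(2, 4)))² = ((-⅑ - ⅑*(-4)² - ⅑*(-4)*√(7 - 4)) + (-5 + 2*14))² = ((-⅑ - ⅑*16 - ⅑*(-4)*√3) + (-5 + 28))² = ((-⅑ - 16/9 + 4*√3/9) + 23)² = ((-17/9 + 4*√3/9) + 23)² = (190/9 + 4*√3/9)²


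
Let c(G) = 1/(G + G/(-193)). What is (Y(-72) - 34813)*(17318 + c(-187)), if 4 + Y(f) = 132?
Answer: -21566622402115/35904 ≈ -6.0067e+8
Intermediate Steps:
Y(f) = 128 (Y(f) = -4 + 132 = 128)
c(G) = 193/(192*G) (c(G) = 1/(G + G*(-1/193)) = 1/(G - G/193) = 1/(192*G/193) = 193/(192*G))
(Y(-72) - 34813)*(17318 + c(-187)) = (128 - 34813)*(17318 + (193/192)/(-187)) = -34685*(17318 + (193/192)*(-1/187)) = -34685*(17318 - 193/35904) = -34685*621785279/35904 = -21566622402115/35904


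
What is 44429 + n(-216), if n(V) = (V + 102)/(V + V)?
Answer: 3198907/72 ≈ 44429.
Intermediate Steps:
n(V) = (102 + V)/(2*V) (n(V) = (102 + V)/((2*V)) = (102 + V)*(1/(2*V)) = (102 + V)/(2*V))
44429 + n(-216) = 44429 + (½)*(102 - 216)/(-216) = 44429 + (½)*(-1/216)*(-114) = 44429 + 19/72 = 3198907/72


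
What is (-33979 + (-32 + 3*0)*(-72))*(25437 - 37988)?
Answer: 397552925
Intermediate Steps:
(-33979 + (-32 + 3*0)*(-72))*(25437 - 37988) = (-33979 + (-32 + 0)*(-72))*(-12551) = (-33979 - 32*(-72))*(-12551) = (-33979 + 2304)*(-12551) = -31675*(-12551) = 397552925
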